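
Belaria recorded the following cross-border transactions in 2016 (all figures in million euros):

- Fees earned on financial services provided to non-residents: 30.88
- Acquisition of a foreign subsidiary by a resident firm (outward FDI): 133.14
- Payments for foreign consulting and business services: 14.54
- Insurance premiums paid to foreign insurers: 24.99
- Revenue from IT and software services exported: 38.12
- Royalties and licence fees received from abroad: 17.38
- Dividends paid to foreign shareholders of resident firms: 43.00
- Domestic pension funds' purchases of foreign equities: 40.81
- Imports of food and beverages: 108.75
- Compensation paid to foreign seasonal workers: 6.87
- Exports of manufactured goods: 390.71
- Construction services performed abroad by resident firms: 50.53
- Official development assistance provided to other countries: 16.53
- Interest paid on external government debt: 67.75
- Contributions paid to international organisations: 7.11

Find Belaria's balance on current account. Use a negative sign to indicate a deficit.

238.08

Goods: -108.75 + 390.71 = 281.96
Services: -14.54 + 50.53 - 24.99 + 30.88 + 38.12 + 17.38 = 97.38
Primary income: -6.87 - 67.75 - 43.00 = -117.62
Secondary income: -16.53 - 7.11 = -23.64
Current account = 281.96 + 97.38 + (-117.62) + (-23.64) = 238.08
(Excluded from the current account — financial account: acquisition of a foreign subsidiary by a resident firm (outward FDI) 133.14, domestic pension funds' purchases of foreign equities 40.81.)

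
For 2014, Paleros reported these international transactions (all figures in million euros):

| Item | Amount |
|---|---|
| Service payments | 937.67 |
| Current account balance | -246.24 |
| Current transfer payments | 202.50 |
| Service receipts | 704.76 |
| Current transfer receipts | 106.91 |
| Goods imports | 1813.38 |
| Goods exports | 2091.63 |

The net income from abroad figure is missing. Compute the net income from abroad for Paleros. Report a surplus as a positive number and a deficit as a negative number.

Current account = goods balance + services balance + net primary income + net secondary income
Sum of the known components = -50.25
Net income from abroad = CA - (known components) = -246.24 - (-50.25) = -195.99

-195.99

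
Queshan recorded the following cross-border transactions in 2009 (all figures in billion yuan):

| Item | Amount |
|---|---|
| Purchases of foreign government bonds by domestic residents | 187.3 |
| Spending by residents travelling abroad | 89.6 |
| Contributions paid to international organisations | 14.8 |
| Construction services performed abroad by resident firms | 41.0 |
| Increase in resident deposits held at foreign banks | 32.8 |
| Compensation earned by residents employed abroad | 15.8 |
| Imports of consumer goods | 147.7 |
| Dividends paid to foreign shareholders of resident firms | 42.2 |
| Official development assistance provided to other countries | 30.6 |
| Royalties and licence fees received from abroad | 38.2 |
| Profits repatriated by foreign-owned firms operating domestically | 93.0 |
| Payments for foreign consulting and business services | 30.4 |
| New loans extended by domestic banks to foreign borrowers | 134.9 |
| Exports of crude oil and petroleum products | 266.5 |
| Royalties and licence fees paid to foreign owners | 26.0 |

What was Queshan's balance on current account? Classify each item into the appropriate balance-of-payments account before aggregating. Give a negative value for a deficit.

-112.8

Goods: 266.5 - 147.7 = 118.8
Services: -89.6 + 38.2 + 41.0 - 30.4 - 26.0 = -66.8
Primary income: -93.0 - 42.2 + 15.8 = -119.4
Secondary income: -30.6 - 14.8 = -45.4
Current account = 118.8 + (-66.8) + (-119.4) + (-45.4) = -112.8
(Excluded from the current account — financial account: purchases of foreign government bonds by domestic residents 187.3, increase in resident deposits held at foreign banks 32.8, new loans extended by domestic banks to foreign borrowers 134.9.)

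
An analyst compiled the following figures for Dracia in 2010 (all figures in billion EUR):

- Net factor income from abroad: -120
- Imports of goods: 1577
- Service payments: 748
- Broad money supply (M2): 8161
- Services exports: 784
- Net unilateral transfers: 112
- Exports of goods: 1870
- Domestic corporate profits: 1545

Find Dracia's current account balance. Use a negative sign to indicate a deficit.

321

Goods balance = 1870 - 1577 = 293
Services balance = 784 - 748 = 36
Trade balance (goods + services) = 293 + 36 = 329
Net primary income = -120
Net secondary income = 112
Current account = 329 + (-120) + 112 = 321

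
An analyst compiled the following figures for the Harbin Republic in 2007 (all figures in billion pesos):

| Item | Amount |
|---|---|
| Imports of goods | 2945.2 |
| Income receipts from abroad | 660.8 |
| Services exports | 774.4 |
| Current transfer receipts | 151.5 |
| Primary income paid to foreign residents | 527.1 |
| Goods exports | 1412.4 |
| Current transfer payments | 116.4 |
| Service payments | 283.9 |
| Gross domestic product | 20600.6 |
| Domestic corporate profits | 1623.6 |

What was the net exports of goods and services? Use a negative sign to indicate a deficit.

Goods balance = 1412.4 - 2945.2 = -1532.8
Services balance = 774.4 - 283.9 = 490.5
Trade balance (goods + services) = -1532.8 + 490.5 = -1042.3

-1042.3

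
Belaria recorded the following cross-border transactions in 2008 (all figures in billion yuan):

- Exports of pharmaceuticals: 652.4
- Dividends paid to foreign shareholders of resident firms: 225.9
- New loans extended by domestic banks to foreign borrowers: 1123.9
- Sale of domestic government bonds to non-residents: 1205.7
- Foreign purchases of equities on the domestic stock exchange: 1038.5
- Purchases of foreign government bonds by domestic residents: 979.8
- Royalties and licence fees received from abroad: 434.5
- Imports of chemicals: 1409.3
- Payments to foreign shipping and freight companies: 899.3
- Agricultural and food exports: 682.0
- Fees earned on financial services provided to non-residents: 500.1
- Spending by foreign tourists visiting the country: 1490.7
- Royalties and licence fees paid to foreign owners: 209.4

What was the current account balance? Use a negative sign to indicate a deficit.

Goods: 652.4 - 1409.3 + 682.0 = -74.9
Services: 1490.7 + 434.5 - 899.3 - 209.4 + 500.1 = 1316.6
Primary income: -225.9
Current account = (-74.9) + 1316.6 + (-225.9) = 1015.8
(Excluded from the current account — financial account: new loans extended by domestic banks to foreign borrowers 1123.9, sale of domestic government bonds to non-residents 1205.7, foreign purchases of equities on the domestic stock exchange 1038.5, purchases of foreign government bonds by domestic residents 979.8.)

1015.8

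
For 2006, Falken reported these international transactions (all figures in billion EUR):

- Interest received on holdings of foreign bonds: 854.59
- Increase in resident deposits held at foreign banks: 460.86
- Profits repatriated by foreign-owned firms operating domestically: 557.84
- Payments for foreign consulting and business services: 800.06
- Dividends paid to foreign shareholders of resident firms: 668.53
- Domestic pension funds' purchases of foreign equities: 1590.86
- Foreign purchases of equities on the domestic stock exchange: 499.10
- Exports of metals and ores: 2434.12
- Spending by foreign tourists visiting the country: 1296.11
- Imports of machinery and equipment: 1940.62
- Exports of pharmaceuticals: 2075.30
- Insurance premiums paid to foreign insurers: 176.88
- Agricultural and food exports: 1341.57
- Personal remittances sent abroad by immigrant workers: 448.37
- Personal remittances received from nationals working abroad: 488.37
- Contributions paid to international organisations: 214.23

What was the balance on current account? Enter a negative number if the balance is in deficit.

Goods: 2075.30 - 1940.62 + 2434.12 + 1341.57 = 3910.37
Services: -800.06 + 1296.11 - 176.88 = 319.17
Primary income: -557.84 + 854.59 - 668.53 = -371.78
Secondary income: -214.23 + 488.37 - 448.37 = -174.23
Current account = 3910.37 + 319.17 + (-371.78) + (-174.23) = 3683.53
(Excluded from the current account — financial account: increase in resident deposits held at foreign banks 460.86, domestic pension funds' purchases of foreign equities 1590.86, foreign purchases of equities on the domestic stock exchange 499.10.)

3683.53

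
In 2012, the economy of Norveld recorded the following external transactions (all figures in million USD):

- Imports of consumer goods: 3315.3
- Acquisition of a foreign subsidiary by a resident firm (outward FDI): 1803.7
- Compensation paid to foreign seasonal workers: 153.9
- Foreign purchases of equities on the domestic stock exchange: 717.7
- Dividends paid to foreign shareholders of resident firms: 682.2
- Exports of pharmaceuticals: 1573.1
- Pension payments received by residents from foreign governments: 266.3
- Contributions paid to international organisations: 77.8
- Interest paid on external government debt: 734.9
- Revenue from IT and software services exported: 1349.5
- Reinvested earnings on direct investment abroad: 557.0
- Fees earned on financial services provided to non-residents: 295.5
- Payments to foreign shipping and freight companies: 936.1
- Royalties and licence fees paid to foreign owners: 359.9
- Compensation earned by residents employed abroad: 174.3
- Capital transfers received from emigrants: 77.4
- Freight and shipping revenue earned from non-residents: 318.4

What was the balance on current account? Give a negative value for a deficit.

-1726.0

Goods: 1573.1 - 3315.3 = -1742.2
Services: 295.5 - 936.1 + 318.4 + 1349.5 - 359.9 = 667.4
Primary income: -734.9 - 682.2 + 557.0 - 153.9 + 174.3 = -839.7
Secondary income: 266.3 - 77.8 = 188.5
Current account = (-1742.2) + 667.4 + (-839.7) + 188.5 = -1726.0
(Excluded from the current account — financial account: acquisition of a foreign subsidiary by a resident firm (outward FDI) 1803.7, foreign purchases of equities on the domestic stock exchange 717.7; capital account: capital transfers received from emigrants 77.4.)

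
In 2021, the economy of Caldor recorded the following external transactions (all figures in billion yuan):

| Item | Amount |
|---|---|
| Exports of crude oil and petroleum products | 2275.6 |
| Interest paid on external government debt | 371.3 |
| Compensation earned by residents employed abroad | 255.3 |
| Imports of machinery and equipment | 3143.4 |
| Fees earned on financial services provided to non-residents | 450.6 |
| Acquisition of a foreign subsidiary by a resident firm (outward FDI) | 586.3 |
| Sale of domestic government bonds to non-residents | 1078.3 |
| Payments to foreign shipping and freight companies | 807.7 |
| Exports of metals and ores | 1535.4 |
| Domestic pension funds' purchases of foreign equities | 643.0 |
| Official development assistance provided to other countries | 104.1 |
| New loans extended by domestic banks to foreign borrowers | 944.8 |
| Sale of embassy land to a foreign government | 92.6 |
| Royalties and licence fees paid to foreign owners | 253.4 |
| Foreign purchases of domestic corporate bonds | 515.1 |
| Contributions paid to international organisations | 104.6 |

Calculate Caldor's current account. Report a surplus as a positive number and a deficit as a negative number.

-267.6

Goods: 1535.4 + 2275.6 - 3143.4 = 667.6
Services: -807.7 - 253.4 + 450.6 = -610.5
Primary income: 255.3 - 371.3 = -116.0
Secondary income: -104.6 - 104.1 = -208.7
Current account = 667.6 + (-610.5) + (-116.0) + (-208.7) = -267.6
(Excluded from the current account — financial account: acquisition of a foreign subsidiary by a resident firm (outward FDI) 586.3, sale of domestic government bonds to non-residents 1078.3, domestic pension funds' purchases of foreign equities 643.0, new loans extended by domestic banks to foreign borrowers 944.8, foreign purchases of domestic corporate bonds 515.1; capital account: sale of embassy land to a foreign government 92.6.)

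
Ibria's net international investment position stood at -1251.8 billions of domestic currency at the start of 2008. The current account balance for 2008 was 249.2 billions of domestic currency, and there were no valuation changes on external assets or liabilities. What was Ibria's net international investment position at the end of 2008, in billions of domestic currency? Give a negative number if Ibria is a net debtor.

-1002.6

With no valuation effects, change in NIIP = current account = 249.2
End-of-year NIIP = -1251.8 + 249.2 = -1002.6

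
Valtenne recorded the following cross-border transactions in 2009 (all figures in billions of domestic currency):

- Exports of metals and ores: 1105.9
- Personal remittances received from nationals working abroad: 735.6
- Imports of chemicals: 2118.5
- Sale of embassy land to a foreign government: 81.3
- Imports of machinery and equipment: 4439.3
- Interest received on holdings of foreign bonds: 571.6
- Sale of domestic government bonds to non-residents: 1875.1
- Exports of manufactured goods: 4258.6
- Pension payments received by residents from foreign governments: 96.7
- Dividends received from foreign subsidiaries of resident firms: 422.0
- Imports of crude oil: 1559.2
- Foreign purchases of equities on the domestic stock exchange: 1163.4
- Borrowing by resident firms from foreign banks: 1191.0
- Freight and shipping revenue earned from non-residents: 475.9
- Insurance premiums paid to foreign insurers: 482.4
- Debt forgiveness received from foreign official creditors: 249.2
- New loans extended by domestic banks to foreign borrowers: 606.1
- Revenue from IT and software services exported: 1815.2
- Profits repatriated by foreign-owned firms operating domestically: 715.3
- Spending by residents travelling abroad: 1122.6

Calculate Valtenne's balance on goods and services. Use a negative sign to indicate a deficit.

-2066.4

Goods: 1105.9 - 4439.3 + 4258.6 - 2118.5 - 1559.2 = -2752.5
Services: 475.9 - 1122.6 + 1815.2 - 482.4 = 686.1
Trade balance = -2752.5 + 686.1 = -2066.4
(Excluded from the trade balance — secondary income: personal remittances received from nationals working abroad 735.6, pension payments received by residents from foreign governments 96.7; capital account: sale of embassy land to a foreign government 81.3, debt forgiveness received from foreign official creditors 249.2; primary income: interest received on holdings of foreign bonds 571.6, dividends received from foreign subsidiaries of resident firms 422.0, profits repatriated by foreign-owned firms operating domestically 715.3; financial account: sale of domestic government bonds to non-residents 1875.1, foreign purchases of equities on the domestic stock exchange 1163.4, borrowing by resident firms from foreign banks 1191.0, new loans extended by domestic banks to foreign borrowers 606.1.)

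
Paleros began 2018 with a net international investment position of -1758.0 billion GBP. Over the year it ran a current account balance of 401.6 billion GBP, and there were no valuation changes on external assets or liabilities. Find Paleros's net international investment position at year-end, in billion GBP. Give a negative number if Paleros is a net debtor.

With no valuation effects, change in NIIP = current account = 401.6
End-of-year NIIP = -1758.0 + 401.6 = -1356.4

-1356.4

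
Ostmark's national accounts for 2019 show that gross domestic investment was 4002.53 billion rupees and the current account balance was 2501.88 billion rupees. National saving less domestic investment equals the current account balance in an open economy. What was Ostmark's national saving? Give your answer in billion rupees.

6504.41

S - I = CA (net lending to the rest of the world).
S = I + CA = 4002.53 + 2501.88 = 6504.41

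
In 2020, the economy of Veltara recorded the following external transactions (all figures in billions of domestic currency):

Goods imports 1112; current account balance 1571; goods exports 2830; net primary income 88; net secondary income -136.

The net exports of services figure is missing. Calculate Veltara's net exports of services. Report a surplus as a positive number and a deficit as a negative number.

Current account = goods balance + services balance + net primary income + net secondary income
Sum of the known components = 1670
Net exports of services = CA - (known components) = 1571 - 1670 = -99

-99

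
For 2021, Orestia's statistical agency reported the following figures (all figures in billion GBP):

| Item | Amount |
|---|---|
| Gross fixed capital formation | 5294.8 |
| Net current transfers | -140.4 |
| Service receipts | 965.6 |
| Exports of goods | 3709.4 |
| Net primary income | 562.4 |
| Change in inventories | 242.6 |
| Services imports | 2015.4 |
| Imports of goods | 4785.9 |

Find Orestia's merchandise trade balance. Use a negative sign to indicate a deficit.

-1076.5

Goods balance = 3709.4 - 4785.9 = -1076.5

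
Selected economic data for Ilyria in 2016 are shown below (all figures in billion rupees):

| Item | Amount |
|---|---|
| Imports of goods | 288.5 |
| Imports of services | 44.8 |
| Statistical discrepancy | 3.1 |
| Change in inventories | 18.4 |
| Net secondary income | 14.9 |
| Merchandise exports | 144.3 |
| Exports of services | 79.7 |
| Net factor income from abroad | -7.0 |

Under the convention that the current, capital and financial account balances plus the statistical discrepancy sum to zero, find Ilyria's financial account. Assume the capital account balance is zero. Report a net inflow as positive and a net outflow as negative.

Goods balance = 144.3 - 288.5 = -144.2
Services balance = 79.7 - 44.8 = 34.9
Trade balance (goods + services) = -144.2 + 34.9 = -109.3
Net primary income = -7.0
Net secondary income = 14.9
Current account = -109.3 + (-7.0) + 14.9 = -101.4
Financial account = -(-101.4 + 3.1) = 98.3

98.3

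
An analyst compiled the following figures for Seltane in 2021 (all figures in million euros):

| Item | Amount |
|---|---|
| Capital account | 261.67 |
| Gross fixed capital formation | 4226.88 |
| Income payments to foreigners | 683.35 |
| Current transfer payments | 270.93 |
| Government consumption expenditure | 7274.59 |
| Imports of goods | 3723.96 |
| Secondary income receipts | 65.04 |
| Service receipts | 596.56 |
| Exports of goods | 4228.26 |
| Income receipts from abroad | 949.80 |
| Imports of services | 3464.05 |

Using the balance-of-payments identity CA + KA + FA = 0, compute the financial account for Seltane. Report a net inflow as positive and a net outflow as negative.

2040.96

Goods balance = 4228.26 - 3723.96 = 504.30
Services balance = 596.56 - 3464.05 = -2867.49
Trade balance (goods + services) = 504.30 + (-2867.49) = -2363.19
Net primary income = 949.80 - 683.35 = 266.45
Net secondary income = 65.04 - 270.93 = -205.89
Current account = -2363.19 + 266.45 + (-205.89) = -2302.63
Financial account = -(-2302.63 + 261.67) = 2040.96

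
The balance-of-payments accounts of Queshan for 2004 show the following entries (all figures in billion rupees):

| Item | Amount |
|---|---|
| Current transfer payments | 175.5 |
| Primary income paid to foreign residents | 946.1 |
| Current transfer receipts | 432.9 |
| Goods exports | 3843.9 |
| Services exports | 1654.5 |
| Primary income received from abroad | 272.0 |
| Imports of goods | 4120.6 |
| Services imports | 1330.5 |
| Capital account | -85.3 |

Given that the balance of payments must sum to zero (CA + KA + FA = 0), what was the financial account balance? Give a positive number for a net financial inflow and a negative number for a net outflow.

Goods balance = 3843.9 - 4120.6 = -276.7
Services balance = 1654.5 - 1330.5 = 324.0
Trade balance (goods + services) = -276.7 + 324.0 = 47.3
Net primary income = 272.0 - 946.1 = -674.1
Net secondary income = 432.9 - 175.5 = 257.4
Current account = 47.3 + (-674.1) + 257.4 = -369.4
Financial account = -(-369.4 + (-85.3)) = 454.7

454.7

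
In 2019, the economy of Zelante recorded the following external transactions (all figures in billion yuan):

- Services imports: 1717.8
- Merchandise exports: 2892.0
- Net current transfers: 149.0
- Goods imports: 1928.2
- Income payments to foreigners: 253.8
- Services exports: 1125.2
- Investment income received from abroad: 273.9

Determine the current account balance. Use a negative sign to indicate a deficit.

Goods balance = 2892.0 - 1928.2 = 963.8
Services balance = 1125.2 - 1717.8 = -592.6
Trade balance (goods + services) = 963.8 + (-592.6) = 371.2
Net primary income = 273.9 - 253.8 = 20.1
Net secondary income = 149.0
Current account = 371.2 + 20.1 + 149.0 = 540.3

540.3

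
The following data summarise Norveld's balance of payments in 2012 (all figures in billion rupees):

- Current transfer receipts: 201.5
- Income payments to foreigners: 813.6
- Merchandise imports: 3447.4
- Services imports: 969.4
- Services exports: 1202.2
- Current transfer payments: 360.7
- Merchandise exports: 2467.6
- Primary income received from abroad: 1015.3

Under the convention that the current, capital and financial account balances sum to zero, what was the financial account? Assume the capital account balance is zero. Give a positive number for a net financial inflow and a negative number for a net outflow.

704.5

Goods balance = 2467.6 - 3447.4 = -979.8
Services balance = 1202.2 - 969.4 = 232.8
Trade balance (goods + services) = -979.8 + 232.8 = -747.0
Net primary income = 1015.3 - 813.6 = 201.7
Net secondary income = 201.5 - 360.7 = -159.2
Current account = -747.0 + 201.7 + (-159.2) = -704.5
Financial account = -(-704.5) = 704.5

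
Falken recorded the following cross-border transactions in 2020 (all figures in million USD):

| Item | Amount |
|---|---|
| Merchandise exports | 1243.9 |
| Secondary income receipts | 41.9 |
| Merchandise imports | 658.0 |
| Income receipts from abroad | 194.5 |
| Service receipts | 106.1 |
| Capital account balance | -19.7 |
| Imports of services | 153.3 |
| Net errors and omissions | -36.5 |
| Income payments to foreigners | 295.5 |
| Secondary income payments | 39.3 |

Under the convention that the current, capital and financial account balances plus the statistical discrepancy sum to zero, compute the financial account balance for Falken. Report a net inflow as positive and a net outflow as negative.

-384.1

Goods balance = 1243.9 - 658.0 = 585.9
Services balance = 106.1 - 153.3 = -47.2
Trade balance (goods + services) = 585.9 + (-47.2) = 538.7
Net primary income = 194.5 - 295.5 = -101.0
Net secondary income = 41.9 - 39.3 = 2.6
Current account = 538.7 + (-101.0) + 2.6 = 440.3
Financial account = -(440.3 + (-19.7) + (-36.5)) = -384.1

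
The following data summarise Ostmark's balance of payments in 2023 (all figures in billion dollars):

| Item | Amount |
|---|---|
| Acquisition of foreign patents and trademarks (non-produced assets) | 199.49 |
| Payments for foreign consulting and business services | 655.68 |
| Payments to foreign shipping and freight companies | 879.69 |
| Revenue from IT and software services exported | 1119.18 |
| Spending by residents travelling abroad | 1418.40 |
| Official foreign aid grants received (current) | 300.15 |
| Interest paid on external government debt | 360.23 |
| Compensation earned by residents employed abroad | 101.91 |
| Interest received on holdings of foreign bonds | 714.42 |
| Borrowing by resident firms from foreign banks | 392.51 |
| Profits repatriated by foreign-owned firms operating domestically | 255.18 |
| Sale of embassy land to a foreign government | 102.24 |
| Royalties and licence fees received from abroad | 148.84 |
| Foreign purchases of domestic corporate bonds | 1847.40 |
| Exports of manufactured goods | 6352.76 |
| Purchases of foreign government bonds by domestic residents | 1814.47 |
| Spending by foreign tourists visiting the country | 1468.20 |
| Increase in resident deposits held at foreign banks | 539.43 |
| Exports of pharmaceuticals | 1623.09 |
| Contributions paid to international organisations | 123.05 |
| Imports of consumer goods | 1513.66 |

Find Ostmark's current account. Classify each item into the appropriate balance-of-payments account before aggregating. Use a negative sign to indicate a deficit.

Goods: 6352.76 + 1623.09 - 1513.66 = 6462.19
Services: -1418.40 + 1468.20 + 148.84 - 655.68 + 1119.18 - 879.69 = -217.55
Primary income: -255.18 - 360.23 + 714.42 + 101.91 = 200.92
Secondary income: 300.15 - 123.05 = 177.10
Current account = 6462.19 + (-217.55) + 200.92 + 177.10 = 6622.66
(Excluded from the current account — capital account: acquisition of foreign patents and trademarks (non-produced assets) 199.49, sale of embassy land to a foreign government 102.24; financial account: borrowing by resident firms from foreign banks 392.51, foreign purchases of domestic corporate bonds 1847.40, purchases of foreign government bonds by domestic residents 1814.47, increase in resident deposits held at foreign banks 539.43.)

6622.66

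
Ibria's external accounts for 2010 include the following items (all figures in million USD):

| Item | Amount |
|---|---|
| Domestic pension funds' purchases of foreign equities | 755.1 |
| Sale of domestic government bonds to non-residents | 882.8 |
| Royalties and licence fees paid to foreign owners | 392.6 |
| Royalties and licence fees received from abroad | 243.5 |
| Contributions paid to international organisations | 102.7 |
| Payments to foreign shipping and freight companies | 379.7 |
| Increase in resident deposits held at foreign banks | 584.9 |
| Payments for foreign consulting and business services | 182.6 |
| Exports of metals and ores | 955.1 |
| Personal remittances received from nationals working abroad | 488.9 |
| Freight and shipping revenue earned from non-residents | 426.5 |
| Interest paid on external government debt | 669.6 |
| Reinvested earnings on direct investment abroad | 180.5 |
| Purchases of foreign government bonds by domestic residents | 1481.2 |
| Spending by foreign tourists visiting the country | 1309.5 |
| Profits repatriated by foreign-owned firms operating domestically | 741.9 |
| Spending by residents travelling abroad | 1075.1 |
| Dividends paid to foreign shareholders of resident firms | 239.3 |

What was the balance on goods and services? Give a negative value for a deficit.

Goods: 955.1
Services: -379.7 - 392.6 + 243.5 + 426.5 - 1075.1 - 182.6 + 1309.5 = -50.5
Trade balance = 955.1 + (-50.5) = 904.6
(Excluded from the trade balance — financial account: domestic pension funds' purchases of foreign equities 755.1, sale of domestic government bonds to non-residents 882.8, increase in resident deposits held at foreign banks 584.9, purchases of foreign government bonds by domestic residents 1481.2; secondary income: contributions paid to international organisations 102.7, personal remittances received from nationals working abroad 488.9; primary income: interest paid on external government debt 669.6, reinvested earnings on direct investment abroad 180.5, profits repatriated by foreign-owned firms operating domestically 741.9, dividends paid to foreign shareholders of resident firms 239.3.)

904.6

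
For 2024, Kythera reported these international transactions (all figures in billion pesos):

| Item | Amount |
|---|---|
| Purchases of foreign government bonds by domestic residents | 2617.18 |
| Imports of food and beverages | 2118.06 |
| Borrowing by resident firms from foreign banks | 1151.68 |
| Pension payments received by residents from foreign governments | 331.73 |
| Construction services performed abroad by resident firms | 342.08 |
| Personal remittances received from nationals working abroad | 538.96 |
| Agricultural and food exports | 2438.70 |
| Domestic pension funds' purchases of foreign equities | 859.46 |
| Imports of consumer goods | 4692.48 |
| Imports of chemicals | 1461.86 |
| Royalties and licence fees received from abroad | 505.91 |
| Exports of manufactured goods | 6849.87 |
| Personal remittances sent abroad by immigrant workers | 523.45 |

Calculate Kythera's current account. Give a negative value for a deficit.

2211.40

Goods: 6849.87 - 2118.06 - 1461.86 + 2438.70 - 4692.48 = 1016.17
Services: 342.08 + 505.91 = 847.99
Secondary income: 538.96 - 523.45 + 331.73 = 347.24
Current account = 1016.17 + 847.99 + 347.24 = 2211.40
(Excluded from the current account — financial account: purchases of foreign government bonds by domestic residents 2617.18, borrowing by resident firms from foreign banks 1151.68, domestic pension funds' purchases of foreign equities 859.46.)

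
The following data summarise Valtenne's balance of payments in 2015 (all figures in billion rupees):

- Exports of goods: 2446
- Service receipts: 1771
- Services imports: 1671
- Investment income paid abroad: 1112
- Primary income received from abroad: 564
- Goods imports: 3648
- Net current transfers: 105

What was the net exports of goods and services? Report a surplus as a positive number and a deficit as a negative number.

Goods balance = 2446 - 3648 = -1202
Services balance = 1771 - 1671 = 100
Trade balance (goods + services) = -1202 + 100 = -1102

-1102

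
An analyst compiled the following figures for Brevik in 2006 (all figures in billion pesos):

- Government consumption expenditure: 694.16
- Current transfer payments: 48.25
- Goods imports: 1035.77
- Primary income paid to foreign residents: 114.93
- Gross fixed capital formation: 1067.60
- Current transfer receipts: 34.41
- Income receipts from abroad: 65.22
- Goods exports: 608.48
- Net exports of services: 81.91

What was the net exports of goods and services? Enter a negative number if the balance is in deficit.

Goods balance = 608.48 - 1035.77 = -427.29
Services balance = 81.91
Trade balance (goods + services) = -427.29 + 81.91 = -345.38

-345.38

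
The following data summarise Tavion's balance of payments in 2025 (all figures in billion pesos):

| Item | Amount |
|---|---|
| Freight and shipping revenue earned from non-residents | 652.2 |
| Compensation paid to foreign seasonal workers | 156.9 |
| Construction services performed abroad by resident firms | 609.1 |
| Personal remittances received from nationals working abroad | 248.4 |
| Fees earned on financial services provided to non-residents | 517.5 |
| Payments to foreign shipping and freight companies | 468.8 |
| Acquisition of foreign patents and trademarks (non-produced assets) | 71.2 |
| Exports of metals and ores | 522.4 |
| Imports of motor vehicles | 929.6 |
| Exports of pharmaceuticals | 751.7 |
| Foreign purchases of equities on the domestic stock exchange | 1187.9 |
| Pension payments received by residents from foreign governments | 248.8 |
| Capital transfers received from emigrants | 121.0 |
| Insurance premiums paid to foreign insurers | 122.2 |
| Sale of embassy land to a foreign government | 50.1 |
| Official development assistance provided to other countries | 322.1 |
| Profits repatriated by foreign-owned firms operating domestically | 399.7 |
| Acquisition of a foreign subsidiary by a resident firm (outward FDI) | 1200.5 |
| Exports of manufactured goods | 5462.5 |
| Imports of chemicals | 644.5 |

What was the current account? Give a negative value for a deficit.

5968.8

Goods: -929.6 + 5462.5 + 522.4 + 751.7 - 644.5 = 5162.5
Services: -468.8 + 652.2 + 517.5 + 609.1 - 122.2 = 1187.8
Primary income: -399.7 - 156.9 = -556.6
Secondary income: 248.8 + 248.4 - 322.1 = 175.1
Current account = 5162.5 + 1187.8 + (-556.6) + 175.1 = 5968.8
(Excluded from the current account — capital account: acquisition of foreign patents and trademarks (non-produced assets) 71.2, capital transfers received from emigrants 121.0, sale of embassy land to a foreign government 50.1; financial account: foreign purchases of equities on the domestic stock exchange 1187.9, acquisition of a foreign subsidiary by a resident firm (outward FDI) 1200.5.)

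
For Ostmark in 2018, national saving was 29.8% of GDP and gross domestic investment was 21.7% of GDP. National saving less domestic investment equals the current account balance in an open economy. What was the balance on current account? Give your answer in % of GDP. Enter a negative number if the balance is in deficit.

CA = S - I = 29.8 - 21.7 = 8.1

8.1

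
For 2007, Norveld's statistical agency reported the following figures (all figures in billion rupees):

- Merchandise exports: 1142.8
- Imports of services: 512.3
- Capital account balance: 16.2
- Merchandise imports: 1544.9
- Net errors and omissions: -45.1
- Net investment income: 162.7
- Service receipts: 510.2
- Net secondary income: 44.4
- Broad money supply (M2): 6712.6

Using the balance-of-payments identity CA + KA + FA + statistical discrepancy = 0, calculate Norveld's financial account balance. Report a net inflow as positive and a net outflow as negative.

Goods balance = 1142.8 - 1544.9 = -402.1
Services balance = 510.2 - 512.3 = -2.1
Trade balance (goods + services) = -402.1 + (-2.1) = -404.2
Net primary income = 162.7
Net secondary income = 44.4
Current account = -404.2 + 162.7 + 44.4 = -197.1
Financial account = -(-197.1 + 16.2 + (-45.1)) = 226.0

226.0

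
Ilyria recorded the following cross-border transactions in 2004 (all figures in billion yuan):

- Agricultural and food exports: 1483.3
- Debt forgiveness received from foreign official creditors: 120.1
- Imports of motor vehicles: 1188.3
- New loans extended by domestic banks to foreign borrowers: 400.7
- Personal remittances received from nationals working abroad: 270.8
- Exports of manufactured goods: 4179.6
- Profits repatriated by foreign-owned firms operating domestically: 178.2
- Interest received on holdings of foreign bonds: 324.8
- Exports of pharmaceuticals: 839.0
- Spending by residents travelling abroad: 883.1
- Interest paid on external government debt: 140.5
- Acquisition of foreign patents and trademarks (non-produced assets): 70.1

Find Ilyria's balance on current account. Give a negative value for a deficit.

Goods: 4179.6 + 839.0 - 1188.3 + 1483.3 = 5313.6
Services: -883.1
Primary income: 324.8 - 140.5 - 178.2 = 6.1
Secondary income: 270.8
Current account = 5313.6 + (-883.1) + 6.1 + 270.8 = 4707.4
(Excluded from the current account — capital account: debt forgiveness received from foreign official creditors 120.1, acquisition of foreign patents and trademarks (non-produced assets) 70.1; financial account: new loans extended by domestic banks to foreign borrowers 400.7.)

4707.4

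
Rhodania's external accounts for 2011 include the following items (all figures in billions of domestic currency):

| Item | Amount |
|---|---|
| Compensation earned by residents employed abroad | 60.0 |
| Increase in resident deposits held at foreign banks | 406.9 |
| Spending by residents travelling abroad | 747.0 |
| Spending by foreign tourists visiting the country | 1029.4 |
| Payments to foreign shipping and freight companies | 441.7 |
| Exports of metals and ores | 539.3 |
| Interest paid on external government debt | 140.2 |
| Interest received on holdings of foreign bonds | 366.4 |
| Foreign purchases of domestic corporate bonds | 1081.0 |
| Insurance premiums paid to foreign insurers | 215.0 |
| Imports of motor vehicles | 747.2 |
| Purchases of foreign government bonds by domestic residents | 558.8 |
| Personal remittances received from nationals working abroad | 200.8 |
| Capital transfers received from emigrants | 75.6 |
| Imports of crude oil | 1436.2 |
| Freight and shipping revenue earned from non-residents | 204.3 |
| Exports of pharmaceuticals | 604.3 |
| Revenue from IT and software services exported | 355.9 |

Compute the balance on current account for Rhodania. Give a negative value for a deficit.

-366.9

Goods: 539.3 + 604.3 - 1436.2 - 747.2 = -1039.8
Services: -441.7 + 355.9 + 1029.4 + 204.3 - 747.0 - 215.0 = 185.9
Primary income: -140.2 + 366.4 + 60.0 = 286.2
Secondary income: 200.8
Current account = (-1039.8) + 185.9 + 286.2 + 200.8 = -366.9
(Excluded from the current account — financial account: increase in resident deposits held at foreign banks 406.9, foreign purchases of domestic corporate bonds 1081.0, purchases of foreign government bonds by domestic residents 558.8; capital account: capital transfers received from emigrants 75.6.)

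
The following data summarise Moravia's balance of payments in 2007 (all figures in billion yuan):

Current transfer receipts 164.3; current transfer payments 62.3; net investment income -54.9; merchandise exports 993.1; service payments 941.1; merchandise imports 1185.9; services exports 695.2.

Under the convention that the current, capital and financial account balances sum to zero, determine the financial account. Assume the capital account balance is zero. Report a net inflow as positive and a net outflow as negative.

391.6

Goods balance = 993.1 - 1185.9 = -192.8
Services balance = 695.2 - 941.1 = -245.9
Trade balance (goods + services) = -192.8 + (-245.9) = -438.7
Net primary income = -54.9
Net secondary income = 164.3 - 62.3 = 102.0
Current account = -438.7 + (-54.9) + 102.0 = -391.6
Financial account = -(-391.6) = 391.6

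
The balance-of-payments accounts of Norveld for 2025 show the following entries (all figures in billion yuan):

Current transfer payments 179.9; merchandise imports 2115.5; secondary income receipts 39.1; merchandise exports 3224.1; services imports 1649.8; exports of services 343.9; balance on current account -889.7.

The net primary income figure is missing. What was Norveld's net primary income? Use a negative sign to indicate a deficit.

Current account = goods balance + services balance + net primary income + net secondary income
Sum of the known components = -338.1
Net primary income = CA - (known components) = -889.7 - (-338.1) = -551.6

-551.6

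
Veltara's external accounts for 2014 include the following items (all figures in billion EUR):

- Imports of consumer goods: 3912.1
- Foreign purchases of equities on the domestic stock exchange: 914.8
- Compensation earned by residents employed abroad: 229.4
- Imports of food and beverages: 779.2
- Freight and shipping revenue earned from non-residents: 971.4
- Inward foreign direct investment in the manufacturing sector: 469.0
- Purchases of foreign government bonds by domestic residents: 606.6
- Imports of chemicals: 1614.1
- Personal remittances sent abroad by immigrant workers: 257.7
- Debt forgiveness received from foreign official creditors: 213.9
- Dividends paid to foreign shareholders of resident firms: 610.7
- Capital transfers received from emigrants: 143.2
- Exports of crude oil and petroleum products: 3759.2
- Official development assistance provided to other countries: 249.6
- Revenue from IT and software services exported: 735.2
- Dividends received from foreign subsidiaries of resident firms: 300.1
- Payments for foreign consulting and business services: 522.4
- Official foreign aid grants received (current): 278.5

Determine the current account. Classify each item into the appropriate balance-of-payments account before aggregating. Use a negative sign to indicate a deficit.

-1672.0

Goods: 3759.2 - 3912.1 - 1614.1 - 779.2 = -2546.2
Services: -522.4 + 971.4 + 735.2 = 1184.2
Primary income: 229.4 - 610.7 + 300.1 = -81.2
Secondary income: -257.7 - 249.6 + 278.5 = -228.8
Current account = (-2546.2) + 1184.2 + (-81.2) + (-228.8) = -1672.0
(Excluded from the current account — financial account: foreign purchases of equities on the domestic stock exchange 914.8, inward foreign direct investment in the manufacturing sector 469.0, purchases of foreign government bonds by domestic residents 606.6; capital account: debt forgiveness received from foreign official creditors 213.9, capital transfers received from emigrants 143.2.)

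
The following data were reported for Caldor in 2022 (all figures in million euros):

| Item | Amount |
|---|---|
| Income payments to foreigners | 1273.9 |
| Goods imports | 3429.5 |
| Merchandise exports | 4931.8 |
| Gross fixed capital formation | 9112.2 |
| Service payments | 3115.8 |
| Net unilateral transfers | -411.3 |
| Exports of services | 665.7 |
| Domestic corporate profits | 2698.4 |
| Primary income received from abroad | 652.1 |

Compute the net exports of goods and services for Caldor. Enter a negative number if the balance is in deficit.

-947.8

Goods balance = 4931.8 - 3429.5 = 1502.3
Services balance = 665.7 - 3115.8 = -2450.1
Trade balance (goods + services) = 1502.3 + (-2450.1) = -947.8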